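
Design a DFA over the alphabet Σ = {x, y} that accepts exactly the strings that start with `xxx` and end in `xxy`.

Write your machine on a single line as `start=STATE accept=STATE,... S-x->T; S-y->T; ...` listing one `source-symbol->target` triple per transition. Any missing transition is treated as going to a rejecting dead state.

start=s0; accept=s5; s0-x->s1; s0-y->s2; s1-x->s3; s1-y->s2; s2-x->s2; s2-y->s2; s3-x->s4; s3-y->s2; s4-x->s4; s4-y->s5; s5-x->s6; s5-y->s7; s6-x->s4; s6-y->s7; s7-x->s6; s7-y->s7

Run two small machines in parallel and take their product. The first has 5 states tracking whether the input so far still matches the prefix `xxx`; the second has 4 states tracking how much of the suffix `xxy` has currently been matched. A product state is a pair (one from each), accepting exactly when both do. After merging equivalent states the machine shrinks.
8 states suffice.
        x   y  
>  s0   s1  s2 
   s1   s3  s2 
   s2   s2  s2 
   s3   s4  s2 
   s4   s4  s5 
 * s5   s6  s7 
   s6   s4  s7 
   s7   s6  s7 
(> = start, * = accepting)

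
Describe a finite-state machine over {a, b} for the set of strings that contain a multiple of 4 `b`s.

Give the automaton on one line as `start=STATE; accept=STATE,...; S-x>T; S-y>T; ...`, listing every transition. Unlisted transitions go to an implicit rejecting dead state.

start=q0; accept=q0; q0-a>q0; q0-b>q1; q1-a>q1; q1-b>q2; q2-a>q2; q2-b>q3; q3-a>q3; q3-b>q0

The only thing that matters is how many `b`s have appeared, reduced mod 4. Use one state per residue: q0 for 0, …, q3 for 3. Reading `b` moves to the next residue; anything else stays put. q0 is accepting.
A 4-state machine:
        a   b  
>* q0   q0  q1 
   q1   q1  q2 
   q2   q2  q3 
   q3   q3  q0 
(> = start, * = accepting)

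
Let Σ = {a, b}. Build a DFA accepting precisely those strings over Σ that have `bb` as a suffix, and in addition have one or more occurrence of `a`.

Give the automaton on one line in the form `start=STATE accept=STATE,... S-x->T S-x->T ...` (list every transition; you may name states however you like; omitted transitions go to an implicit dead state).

start=q0 accept=q3 q0-a->q1 q0-b->q0 q1-a->q1 q1-b->q2 q2-a->q1 q2-b->q3 q3-a->q1 q3-b->q3

Handle the two conditions separately and then intersect. The first has 3 states tracking how much of the suffix `bb` has currently been matched; the second has 3 states tracking the count of `a`s, saturating at 2. A product state is a pair (one from each), accepting exactly when both do. Equivalent product states are then merged.
4 states suffice.
        a   b  
>  q0   q1  q0 
   q1   q1  q2 
   q2   q1  q3 
 * q3   q1  q3 
(> = start, * = accepting)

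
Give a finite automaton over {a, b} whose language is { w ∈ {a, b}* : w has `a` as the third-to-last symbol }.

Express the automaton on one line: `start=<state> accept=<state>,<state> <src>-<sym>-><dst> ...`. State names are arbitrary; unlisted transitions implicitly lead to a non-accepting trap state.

Because acceptance depends on a position counted from the end, the machine has to buffer the most recent 3 symbols. Make each state the string of the last up-to-3 symbols read; on input `x` shift the window left and append `x`. Accept when the buffered window has length 3 and begins with `a`.
15 states suffice.
          a    b  
>  q0     q1   q2 
   q1     q3   q4 
   q2     q5   q6 
   q3     q7   q8 
   q4     q9  q10 
   q5    q11  q12 
   q6    q13  q14 
 * q7     q7   q8 
 * q8     q9  q10 
 * q9    q11  q12 
 * q10   q13  q14 
   q11    q7   q8 
   q12    q9  q10 
   q13   q11  q12 
   q14   q13  q14 
(> = start, * = accepting)

start=q0 accept=q7,q8,q9,q10 q0-a->q1 q0-b->q2 q1-a->q3 q1-b->q4 q2-a->q5 q2-b->q6 q3-a->q7 q3-b->q8 q4-a->q9 q4-b->q10 q5-a->q11 q5-b->q12 q6-a->q13 q6-b->q14 q7-a->q7 q7-b->q8 q8-a->q9 q8-b->q10 q9-a->q11 q9-b->q12 q10-a->q13 q10-b->q14 q11-a->q7 q11-b->q8 q12-a->q9 q12-b->q10 q13-a->q11 q13-b->q12 q14-a->q13 q14-b->q14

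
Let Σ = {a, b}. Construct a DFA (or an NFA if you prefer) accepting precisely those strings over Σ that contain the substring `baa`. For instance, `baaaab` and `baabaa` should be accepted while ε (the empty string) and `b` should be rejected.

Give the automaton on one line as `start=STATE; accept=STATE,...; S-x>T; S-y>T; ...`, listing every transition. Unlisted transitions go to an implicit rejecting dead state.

start=s0; accept=s3; s0-a>s0; s0-b>s1; s1-a>s2; s1-b>s1; s2-a>s3; s2-b>s1; s3-a>s3; s3-b>s3

Track how much of `baa` has been matched so far: state s0 is no progress, s3 is the absorbing accept state reached once `baa` has occurred. Intermediate states record partial matches; on a mismatch, fall back to the longest reusable overlap.
With 4 states:
        a   b  
>  s0   s0  s1 
   s1   s2  s1 
   s2   s3  s1 
 * s3   s3  s3 
(> = start, * = accepting)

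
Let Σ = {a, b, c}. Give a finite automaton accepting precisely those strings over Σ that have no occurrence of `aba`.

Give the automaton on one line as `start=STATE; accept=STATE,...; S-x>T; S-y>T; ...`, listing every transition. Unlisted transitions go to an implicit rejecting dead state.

Track partial matches of the forbidden pattern `aba`. State S3 is a dead state reached once `aba` has occurred; every other state accepts. S0 means no part of `aba` is currently matched.
        a   b   c  
>* S0   S1  S0  S0 
 * S1   S1  S2  S0 
 * S2   S3  S0  S0 
   S3   S3  S3  S3 
(> = start, * = accepting)

start=S0; accept=S0,S1,S2; S0-a>S1; S0-b>S0; S0-c>S0; S1-a>S1; S1-b>S2; S1-c>S0; S2-a>S3; S2-b>S0; S2-c>S0; S3-a>S3; S3-b>S3; S3-c>S3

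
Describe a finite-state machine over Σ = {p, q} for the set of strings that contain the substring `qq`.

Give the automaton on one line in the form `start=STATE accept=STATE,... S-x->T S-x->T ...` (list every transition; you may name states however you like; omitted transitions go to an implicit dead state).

start=s0 accept=s2 s0-p->s0 s0-q->s1 s1-p->s0 s1-q->s2 s2-p->s2 s2-q->s2

Track how much of `qq` has been matched so far: state s0 is no progress, s2 is the absorbing accept state reached once `qq` has occurred. Intermediate states record partial matches; on a mismatch, fall back to the longest reusable overlap.
A 3-state machine:
        p   q  
>  s0   s0  s1 
   s1   s0  s2 
 * s2   s2  s2 
(> = start, * = accepting)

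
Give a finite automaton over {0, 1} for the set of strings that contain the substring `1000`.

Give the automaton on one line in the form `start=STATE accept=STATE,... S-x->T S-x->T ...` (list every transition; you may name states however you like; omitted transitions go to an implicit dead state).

States s0..s3 record the length of the longest prefix of `1000` that matches the current input suffix. Reaching s4 means `1000` has been seen, and we stay there forever. Accept from s4.
5 states suffice.
        0   1  
>  s0   s0  s1 
   s1   s2  s1 
   s2   s3  s1 
   s3   s4  s1 
 * s4   s4  s4 
(> = start, * = accepting)

start=s0 accept=s4 s0-0->s0 s0-1->s1 s1-0->s2 s1-1->s1 s2-0->s3 s2-1->s1 s3-0->s4 s3-1->s1 s4-0->s4 s4-1->s4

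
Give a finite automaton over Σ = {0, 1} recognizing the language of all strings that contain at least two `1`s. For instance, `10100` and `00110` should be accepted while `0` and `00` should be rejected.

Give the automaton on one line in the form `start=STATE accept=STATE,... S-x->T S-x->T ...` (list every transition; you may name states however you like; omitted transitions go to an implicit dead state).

Only the number of `1`s matters, and only up to 3. Make a chain S0 → S1 → S2 → S3 advanced by each `1` (with S3 absorbing); every other symbol self-loops. The accepting set is {S2, S3}.
With 4 states:
        0   1  
>  S0   S0  S1 
   S1   S1  S2 
 * S2   S2  S3 
 * S3   S3  S3 
(> = start, * = accepting)

start=S0 accept=S2,S3 S0-0->S0 S0-1->S1 S1-0->S1 S1-1->S2 S2-0->S2 S2-1->S3 S3-0->S3 S3-1->S3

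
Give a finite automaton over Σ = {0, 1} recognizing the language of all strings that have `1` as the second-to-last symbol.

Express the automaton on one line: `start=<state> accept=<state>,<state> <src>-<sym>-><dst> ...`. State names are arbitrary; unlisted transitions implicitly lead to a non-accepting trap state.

A DFA must remember the last 2 symbols (since which symbol is second-to-last isn't known until the input ends). Use one state per possible window of the last ≤2 symbols; accept from those whose window starts with `1`.
With 7 states:
        0   1  
>  q0   q1  q2 
   q1   q3  q4 
   q2   q5  q6 
   q3   q3  q4 
   q4   q5  q6 
 * q5   q3  q4 
 * q6   q5  q6 
(> = start, * = accepting)

start=q0 accept=q5,q6 q0-0->q1 q0-1->q2 q1-0->q3 q1-1->q4 q2-0->q5 q2-1->q6 q3-0->q3 q3-1->q4 q4-0->q5 q4-1->q6 q5-0->q3 q5-1->q4 q6-0->q5 q6-1->q6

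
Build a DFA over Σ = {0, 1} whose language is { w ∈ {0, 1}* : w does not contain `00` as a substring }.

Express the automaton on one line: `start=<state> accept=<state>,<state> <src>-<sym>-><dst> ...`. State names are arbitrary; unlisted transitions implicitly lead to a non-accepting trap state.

Track partial matches of the forbidden pattern `00`. State C is a dead state reached once `00` has occurred; every other state accepts. A means no part of `00` is currently matched.
       0  1 
>* A   B  A 
 * B   C  A 
   C   C  C 
(> = start, * = accepting)

start=A accept=A,B A-0->B A-1->A B-0->C B-1->A C-0->C C-1->C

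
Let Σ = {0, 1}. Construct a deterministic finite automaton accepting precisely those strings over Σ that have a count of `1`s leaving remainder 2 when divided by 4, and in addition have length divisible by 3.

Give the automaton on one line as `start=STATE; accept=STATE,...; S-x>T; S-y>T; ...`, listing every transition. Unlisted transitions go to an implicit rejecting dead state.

Build one automaton per condition and run them in lockstep. One (4 states) tracks the count of `1`s modulo 4; the other (3 states) tracks the input length modulo 3. Each combined state is a pair, one component from each; accept when both components accept.
A 12-state machine:
          0    1  
>  s0     s1   s2 
   s1     s3   s4 
   s2     s4   s5 
   s3     s0   s6 
   s4     s6   s7 
   s5     s7   s8 
   s6     s2   s9 
 * s7     s9  s10 
   s8    s10   s1 
   s9     s5  s11 
   s10   s11   s3 
   s11    s8   s0 
(> = start, * = accepting)

start=s0; accept=s7; s0-0>s1; s0-1>s2; s1-0>s3; s1-1>s4; s2-0>s4; s2-1>s5; s3-0>s0; s3-1>s6; s4-0>s6; s4-1>s7; s5-0>s7; s5-1>s8; s6-0>s2; s6-1>s9; s7-0>s9; s7-1>s10; s8-0>s10; s8-1>s1; s9-0>s5; s9-1>s11; s10-0>s11; s10-1>s3; s11-0>s8; s11-1>s0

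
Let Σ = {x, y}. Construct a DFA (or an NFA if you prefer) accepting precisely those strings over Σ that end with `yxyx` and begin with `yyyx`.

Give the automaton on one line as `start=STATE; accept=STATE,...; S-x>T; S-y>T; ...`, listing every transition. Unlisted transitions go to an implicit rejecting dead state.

start=s0; accept=s9; s0-x>s1; s0-y>s2; s1-x>s1; s1-y>s1; s2-x>s1; s2-y>s3; s3-x>s1; s3-y>s4; s4-x>s5; s4-y>s1; s5-x>s6; s5-y>s7; s6-x>s6; s6-y>s8; s7-x>s9; s7-y>s8; s8-x>s5; s8-y>s8; s9-x>s6; s9-y>s7

Handle the two conditions separately and then intersect. The first has 5 states tracking how much of the suffix `yxyx` has currently been matched; the second has 6 states tracking whether the input so far still matches the prefix `yyyx`. A product state is a pair (one from each), accepting exactly when both do. After merging equivalent states the machine shrinks.
A 10-state machine:
        x   y  
>  s0   s1  s2 
   s1   s1  s1 
   s2   s1  s3 
   s3   s1  s4 
   s4   s5  s1 
   s5   s6  s7 
   s6   s6  s8 
   s7   s9  s8 
   s8   s5  s8 
 * s9   s6  s7 
(> = start, * = accepting)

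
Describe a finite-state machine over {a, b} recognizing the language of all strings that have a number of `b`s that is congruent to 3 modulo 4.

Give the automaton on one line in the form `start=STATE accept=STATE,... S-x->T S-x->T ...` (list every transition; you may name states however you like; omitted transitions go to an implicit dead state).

Keep the running count of `b`s modulo 4: each `b` advances along the cycle q0 → q1 → q2 → q3 → q0 while other symbols loop. Accept at q3.
4 states suffice.
        a   b  
>  q0   q0  q1 
   q1   q1  q2 
   q2   q2  q3 
 * q3   q3  q0 
(> = start, * = accepting)

start=q0 accept=q3 q0-a->q0 q0-b->q1 q1-a->q1 q1-b->q2 q2-a->q2 q2-b->q3 q3-a->q3 q3-b->q0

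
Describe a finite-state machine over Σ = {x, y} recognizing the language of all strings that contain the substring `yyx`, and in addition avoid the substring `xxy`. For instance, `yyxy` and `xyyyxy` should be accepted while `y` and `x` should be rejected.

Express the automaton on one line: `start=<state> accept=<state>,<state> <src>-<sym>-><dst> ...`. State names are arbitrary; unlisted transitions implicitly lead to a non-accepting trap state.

Handle the two conditions separately and then intersect. The first has 4 states tracking whether and how much of `yyx` has been seen; the second has 4 states tracking partial matches of the forbidden pattern `xxy`. A product state is a pair (one from each), accepting exactly when both do.
12 states suffice.
          x    y  
>  q0     q1   q2 
   q1     q3   q2 
   q2     q1   q4 
   q3     q3   q5 
   q4     q6   q4 
   q5     q7   q8 
 * q6     q9  q10 
   q7     q7   q5 
   q8    q11   q8 
 * q9     q9  q11 
 * q10    q6  q10 
   q11   q11  q11 
(> = start, * = accepting)

start=q0 accept=q6,q9,q10 q0-x->q1 q0-y->q2 q1-x->q3 q1-y->q2 q2-x->q1 q2-y->q4 q3-x->q3 q3-y->q5 q4-x->q6 q4-y->q4 q5-x->q7 q5-y->q8 q6-x->q9 q6-y->q10 q7-x->q7 q7-y->q5 q8-x->q11 q8-y->q8 q9-x->q9 q9-y->q11 q10-x->q6 q10-y->q10 q11-x->q11 q11-y->q11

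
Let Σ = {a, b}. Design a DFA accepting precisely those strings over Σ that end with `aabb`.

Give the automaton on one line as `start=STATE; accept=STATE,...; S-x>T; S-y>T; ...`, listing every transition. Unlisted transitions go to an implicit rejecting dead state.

Let each state record the length of the longest suffix of the input read so far that is also a prefix of `aabb`. s1 means the last symbol is `a`; s2 means the last 2 symbols are `aa`; s3 means the last 3 symbols are `aab`; s4 means the last 4 symbols are `aabb`. Accept only at s4, where the string currently ends in `aabb`.
        a   b  
>  s0   s1  s0 
   s1   s2  s0 
   s2   s2  s3 
   s3   s1  s4 
 * s4   s1  s0 
(> = start, * = accepting)

start=s0; accept=s4; s0-a>s1; s0-b>s0; s1-a>s2; s1-b>s0; s2-a>s2; s2-b>s3; s3-a>s1; s3-b>s4; s4-a>s1; s4-b>s0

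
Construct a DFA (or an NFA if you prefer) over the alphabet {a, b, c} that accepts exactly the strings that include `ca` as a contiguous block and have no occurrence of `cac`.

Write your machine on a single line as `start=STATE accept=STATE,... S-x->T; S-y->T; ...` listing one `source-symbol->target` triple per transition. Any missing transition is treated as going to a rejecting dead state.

Handle the two conditions separately and then intersect. One (3 states) tracks whether and how much of `ca` has been seen; the other (4 states) tracks partial matches of the forbidden pattern `cac`. Each combined state is a pair, one component from each; accept when both components accept.
A 6-state machine:
        a   b   c  
>  S0   S0  S0  S1 
   S1   S2  S0  S1 
 * S2   S3  S3  S4 
 * S3   S3  S3  S5 
   S4   S4  S4  S4 
 * S5   S2  S3  S5 
(> = start, * = accepting)

start=S0; accept=S2,S3,S5; S0-a->S0; S0-b->S0; S0-c->S1; S1-a->S2; S1-b->S0; S1-c->S1; S2-a->S3; S2-b->S3; S2-c->S4; S3-a->S3; S3-b->S3; S3-c->S5; S4-a->S4; S4-b->S4; S4-c->S4; S5-a->S2; S5-b->S3; S5-c->S5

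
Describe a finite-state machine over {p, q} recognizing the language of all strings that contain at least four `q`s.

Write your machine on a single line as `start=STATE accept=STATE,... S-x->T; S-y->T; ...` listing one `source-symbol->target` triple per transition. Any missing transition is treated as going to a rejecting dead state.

Count `q`s, saturating at 5: states A through E mean 0 through 4 `q`s seen; F means more than 4. Each `q` increments (capped at F); other symbols loop. Accept from {E, F}.
       p  q 
>  A   A  B 
   B   B  C 
   C   C  D 
   D   D  E 
 * E   E  F 
 * F   F  F 
(> = start, * = accepting)

start=A; accept=E,F; A-p->A; A-q->B; B-p->B; B-q->C; C-p->C; C-q->D; D-p->D; D-q->E; E-p->E; E-q->F; F-p->F; F-q->F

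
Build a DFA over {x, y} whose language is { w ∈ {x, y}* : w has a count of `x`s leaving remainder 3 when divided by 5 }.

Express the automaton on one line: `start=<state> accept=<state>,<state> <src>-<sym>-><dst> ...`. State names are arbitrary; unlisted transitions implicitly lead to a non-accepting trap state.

Keep the running count of `x`s modulo 5: each `x` advances along the cycle q0 → q1 → q2 → q3 → q4 → q0 while other symbols loop. Accept at q3.
With 5 states:
        x   y  
>  q0   q1  q0 
   q1   q2  q1 
   q2   q3  q2 
 * q3   q4  q3 
   q4   q0  q4 
(> = start, * = accepting)

start=q0 accept=q3 q0-x->q1 q0-y->q0 q1-x->q2 q1-y->q1 q2-x->q3 q2-y->q2 q3-x->q4 q3-y->q3 q4-x->q0 q4-y->q4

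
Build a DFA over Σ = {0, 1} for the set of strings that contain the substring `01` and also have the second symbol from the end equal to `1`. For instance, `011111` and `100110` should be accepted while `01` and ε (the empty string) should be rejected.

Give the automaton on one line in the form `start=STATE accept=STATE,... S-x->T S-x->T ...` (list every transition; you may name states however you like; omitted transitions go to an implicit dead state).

start=q0 accept=q7,q8 q0-0->q1 q0-1->q2 q1-0->q3 q1-1->q4 q2-0->q5 q2-1->q6 q3-0->q3 q3-1->q4 q4-0->q7 q4-1->q8 q5-0->q3 q5-1->q4 q6-0->q5 q6-1->q6 q7-0->q9 q7-1->q4 q8-0->q7 q8-1->q8 q9-0->q9 q9-1->q4

Run two small machines in parallel and take their product. The first has 3 states tracking whether and how much of `01` has been seen; the second has 7 states tracking the last 2 symbols read. A product state is a pair (one from each), accepting exactly when both do.
A 10-state machine:
        0   1  
>  q0   q1  q2 
   q1   q3  q4 
   q2   q5  q6 
   q3   q3  q4 
   q4   q7  q8 
   q5   q3  q4 
   q6   q5  q6 
 * q7   q9  q4 
 * q8   q7  q8 
   q9   q9  q4 
(> = start, * = accepting)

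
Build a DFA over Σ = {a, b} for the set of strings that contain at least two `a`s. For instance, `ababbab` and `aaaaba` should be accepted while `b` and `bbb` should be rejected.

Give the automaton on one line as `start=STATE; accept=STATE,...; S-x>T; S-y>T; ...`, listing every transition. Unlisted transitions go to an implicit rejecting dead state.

Count `a`s, saturating at 3: states s0 through s2 mean 0 through 2 `a`s seen; s3 means more than 2. Each `a` increments (capped at s3); other symbols loop. Accept from {s2, s3}.
With 4 states:
        a   b  
>  s0   s1  s0 
   s1   s2  s1 
 * s2   s3  s2 
 * s3   s3  s3 
(> = start, * = accepting)

start=s0; accept=s2,s3; s0-a>s1; s0-b>s0; s1-a>s2; s1-b>s1; s2-a>s3; s2-b>s2; s3-a>s3; s3-b>s3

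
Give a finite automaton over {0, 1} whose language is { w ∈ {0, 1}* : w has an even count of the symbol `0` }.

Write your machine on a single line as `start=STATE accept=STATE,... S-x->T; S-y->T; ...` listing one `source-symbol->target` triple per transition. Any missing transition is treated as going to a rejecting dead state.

start=S0; accept=S0; S0-0->S1; S0-1->S0; S1-0->S0; S1-1->S1

The only thing that matters is how many `0`s have appeared, reduced mod 2. Use one state per residue: S0 for 0, …, S1 for 1. Reading `0` moves to the next residue; anything else stays put. S0 is accepting.
With 2 states:
        0   1  
>* S0   S1  S0 
   S1   S0  S1 
(> = start, * = accepting)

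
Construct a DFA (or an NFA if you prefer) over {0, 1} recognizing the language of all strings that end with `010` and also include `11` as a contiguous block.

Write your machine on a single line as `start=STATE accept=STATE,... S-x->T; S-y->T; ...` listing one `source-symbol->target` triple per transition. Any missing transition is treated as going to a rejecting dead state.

Handle the two conditions separately and then intersect. The first has 4 states tracking how much of the suffix `010` has currently been matched; the second has 3 states tracking whether and how much of `11` has been seen. A product state is a pair (one from each), accepting exactly when both do.
With 9 states:
       0  1 
>  A   B  C 
   B   B  D 
   C   B  E 
   D   F  E 
   E   G  E 
   F   B  D 
   G   G  H 
   H   I  E 
 * I   G  H 
(> = start, * = accepting)

start=A; accept=I; A-0->B; A-1->C; B-0->B; B-1->D; C-0->B; C-1->E; D-0->F; D-1->E; E-0->G; E-1->E; F-0->B; F-1->D; G-0->G; G-1->H; H-0->I; H-1->E; I-0->G; I-1->H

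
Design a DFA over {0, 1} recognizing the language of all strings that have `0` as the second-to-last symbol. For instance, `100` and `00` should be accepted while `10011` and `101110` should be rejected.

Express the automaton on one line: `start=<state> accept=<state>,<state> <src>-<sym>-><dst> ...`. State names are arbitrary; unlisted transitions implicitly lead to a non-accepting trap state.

Because acceptance depends on a position counted from the end, the machine has to buffer the most recent 2 symbols. Make each state the string of the last up-to-2 symbols read; on input `x` shift the window left and append `x`. Accept when the buffered window has length 2 and begins with `0`.
        0   1  
>  q0   q1  q2 
   q1   q3  q4 
   q2   q5  q6 
 * q3   q3  q4 
 * q4   q5  q6 
   q5   q3  q4 
   q6   q5  q6 
(> = start, * = accepting)

start=q0 accept=q3,q4 q0-0->q1 q0-1->q2 q1-0->q3 q1-1->q4 q2-0->q5 q2-1->q6 q3-0->q3 q3-1->q4 q4-0->q5 q4-1->q6 q5-0->q3 q5-1->q4 q6-0->q5 q6-1->q6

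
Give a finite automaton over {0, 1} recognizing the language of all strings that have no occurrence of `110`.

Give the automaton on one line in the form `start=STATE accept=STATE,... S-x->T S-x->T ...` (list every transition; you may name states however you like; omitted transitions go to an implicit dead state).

start=q0 accept=q0,q1,q2 q0-0->q0 q0-1->q1 q1-0->q0 q1-1->q2 q2-0->q3 q2-1->q2 q3-0->q3 q3-1->q3

This is the complement of 'contains `110`'. Use the same substring-matching states — q0 through q3 holding how much of `110` has just been matched — but flip the accepting set: everything except the trap q3 accepts.
A 4-state machine:
        0   1  
>* q0   q0  q1 
 * q1   q0  q2 
 * q2   q3  q2 
   q3   q3  q3 
(> = start, * = accepting)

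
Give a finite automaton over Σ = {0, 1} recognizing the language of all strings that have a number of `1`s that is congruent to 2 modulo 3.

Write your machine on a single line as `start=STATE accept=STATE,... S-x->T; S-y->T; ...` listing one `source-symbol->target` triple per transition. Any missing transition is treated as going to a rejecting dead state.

start=A; accept=C; A-0->A; A-1->B; B-0->B; B-1->C; C-0->C; C-1->A

The only thing that matters is how many `1`s have appeared, reduced mod 3. Use one state per residue: A for 0, …, C for 2. Reading `1` moves to the next residue; anything else stays put. C is accepting.
3 states suffice.
       0  1 
>  A   A  B 
   B   B  C 
 * C   C  A 
(> = start, * = accepting)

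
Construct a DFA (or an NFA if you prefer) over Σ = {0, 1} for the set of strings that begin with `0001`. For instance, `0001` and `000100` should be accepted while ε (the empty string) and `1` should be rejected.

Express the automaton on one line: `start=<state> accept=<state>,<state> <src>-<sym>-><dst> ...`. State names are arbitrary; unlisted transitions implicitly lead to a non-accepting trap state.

start=q0 accept=q4 q0-0->q1 q0-1->q5 q1-0->q2 q1-1->q5 q2-0->q3 q2-1->q5 q3-0->q5 q3-1->q4 q4-0->q4 q4-1->q4 q5-0->q5 q5-1->q5

Walk along `0001` while the input agrees: from q0 take `0` to q1, and so on. Any deviation drops to the rejecting sink q5. Once q4 is reached the prefix is confirmed and every continuation is accepted.
        0   1  
>  q0   q1  q5 
   q1   q2  q5 
   q2   q3  q5 
   q3   q5  q4 
 * q4   q4  q4 
   q5   q5  q5 
(> = start, * = accepting)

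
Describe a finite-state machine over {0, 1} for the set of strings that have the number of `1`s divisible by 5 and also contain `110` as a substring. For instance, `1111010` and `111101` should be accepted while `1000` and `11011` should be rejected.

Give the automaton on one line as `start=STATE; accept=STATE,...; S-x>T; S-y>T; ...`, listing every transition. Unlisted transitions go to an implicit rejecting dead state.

Run two small machines in parallel and take their product. One (5 states) tracks the count of `1`s modulo 5; the other (4 states) tracks whether and how much of `110` has been seen. Each combined state is a pair, one component from each; accept when both components accept.
          0    1  
>  S0     S0   S1 
   S1     S2   S3 
   S2     S2   S4 
   S3     S5   S6 
   S4     S7   S6 
   S5     S5   S8 
   S6     S8   S9 
   S7     S7  S10 
   S8     S8  S11 
   S9    S11  S12 
   S10   S13   S9 
   S11   S11  S14 
   S12   S14  S15 
   S13   S13  S16 
 * S14   S14  S17 
   S15   S17   S3 
   S16   S18  S12 
   S17   S17   S5 
   S18   S18  S19 
   S19    S0  S15 
(> = start, * = accepting)

start=S0; accept=S14; S0-0>S0; S0-1>S1; S1-0>S2; S1-1>S3; S2-0>S2; S2-1>S4; S3-0>S5; S3-1>S6; S4-0>S7; S4-1>S6; S5-0>S5; S5-1>S8; S6-0>S8; S6-1>S9; S7-0>S7; S7-1>S10; S8-0>S8; S8-1>S11; S9-0>S11; S9-1>S12; S10-0>S13; S10-1>S9; S11-0>S11; S11-1>S14; S12-0>S14; S12-1>S15; S13-0>S13; S13-1>S16; S14-0>S14; S14-1>S17; S15-0>S17; S15-1>S3; S16-0>S18; S16-1>S12; S17-0>S17; S17-1>S5; S18-0>S18; S18-1>S19; S19-0>S0; S19-1>S15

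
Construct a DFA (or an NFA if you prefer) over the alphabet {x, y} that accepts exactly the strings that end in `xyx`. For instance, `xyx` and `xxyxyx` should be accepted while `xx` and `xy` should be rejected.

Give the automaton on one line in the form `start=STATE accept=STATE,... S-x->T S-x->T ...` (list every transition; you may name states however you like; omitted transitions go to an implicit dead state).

Let each state record the length of the longest suffix of the input read so far that is also a prefix of `xyx`. s1 means the last symbol is `x`; s2 means the last 2 symbols are `xy`; s3 means the last 3 symbols are `xyx`. Accept only at s3, where the string currently ends in `xyx`.
With 4 states:
        x   y  
>  s0   s1  s0 
   s1   s1  s2 
   s2   s3  s0 
 * s3   s1  s2 
(> = start, * = accepting)

start=s0 accept=s3 s0-x->s1 s0-y->s0 s1-x->s1 s1-y->s2 s2-x->s3 s2-y->s0 s3-x->s1 s3-y->s2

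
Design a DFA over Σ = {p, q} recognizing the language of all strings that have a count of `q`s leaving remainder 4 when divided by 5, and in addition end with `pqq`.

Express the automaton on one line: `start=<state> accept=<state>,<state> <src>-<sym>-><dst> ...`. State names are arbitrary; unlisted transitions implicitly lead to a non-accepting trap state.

Handle the two conditions separately and then intersect. The first has 5 states tracking the count of `q`s modulo 5; the second has 4 states tracking how much of the suffix `pqq` has currently been matched. A product state is a pair (one from each), accepting exactly when both do. Minimizing collapses redundant product states.
An 8-state machine:
       p  q 
>  A   A  B 
   B   B  C 
   C   D  E 
   D   D  F 
   E   E  G 
   F   E  H 
   G   G  A 
 * H   G  A 
(> = start, * = accepting)

start=A accept=H A-p->A A-q->B B-p->B B-q->C C-p->D C-q->E D-p->D D-q->F E-p->E E-q->G F-p->E F-q->H G-p->G G-q->A H-p->G H-q->A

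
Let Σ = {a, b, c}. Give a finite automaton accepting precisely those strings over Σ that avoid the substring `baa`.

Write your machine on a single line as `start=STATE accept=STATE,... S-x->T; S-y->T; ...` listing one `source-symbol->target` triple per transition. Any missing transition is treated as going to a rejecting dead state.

start=q0; accept=q0,q1,q2; q0-a->q0; q0-b->q1; q0-c->q0; q1-a->q2; q1-b->q1; q1-c->q0; q2-a->q3; q2-b->q1; q2-c->q0; q3-a->q3; q3-b->q3; q3-c->q3

This is the complement of 'contains `baa`'. Use the same substring-matching states — q0 through q3 holding how much of `baa` has just been matched — but flip the accepting set: everything except the trap q3 accepts.
4 states suffice.
        a   b   c  
>* q0   q0  q1  q0 
 * q1   q2  q1  q0 
 * q2   q3  q1  q0 
   q3   q3  q3  q3 
(> = start, * = accepting)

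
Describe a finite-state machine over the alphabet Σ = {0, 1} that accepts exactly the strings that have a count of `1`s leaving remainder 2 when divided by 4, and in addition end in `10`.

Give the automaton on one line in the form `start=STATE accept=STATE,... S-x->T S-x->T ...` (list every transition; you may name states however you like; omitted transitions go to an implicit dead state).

start=q0 accept=q3 q0-0->q0 q0-1->q1 q1-0->q1 q1-1->q2 q2-0->q3 q2-1->q4 q3-0->q5 q3-1->q4 q4-0->q4 q4-1->q0 q5-0->q5 q5-1->q4

Build one automaton per condition and run them in lockstep. One (4 states) tracks the count of `1`s modulo 4; the other (3 states) tracks how much of the suffix `10` has currently been matched. Each combined state is a pair, one component from each; accept when both components accept. Minimizing collapses redundant product states.
A 6-state machine:
        0   1  
>  q0   q0  q1 
   q1   q1  q2 
   q2   q3  q4 
 * q3   q5  q4 
   q4   q4  q0 
   q5   q5  q4 
(> = start, * = accepting)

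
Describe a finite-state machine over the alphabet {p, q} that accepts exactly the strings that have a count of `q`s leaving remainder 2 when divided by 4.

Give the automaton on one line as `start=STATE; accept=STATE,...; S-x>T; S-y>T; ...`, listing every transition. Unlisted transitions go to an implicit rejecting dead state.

The only thing that matters is how many `q`s have appeared, reduced mod 4. Use one state per residue: s0 for 0, …, s3 for 3. Reading `q` moves to the next residue; anything else stays put. s2 is accepting.
        p   q  
>  s0   s0  s1 
   s1   s1  s2 
 * s2   s2  s3 
   s3   s3  s0 
(> = start, * = accepting)

start=s0; accept=s2; s0-p>s0; s0-q>s1; s1-p>s1; s1-q>s2; s2-p>s2; s2-q>s3; s3-p>s3; s3-q>s0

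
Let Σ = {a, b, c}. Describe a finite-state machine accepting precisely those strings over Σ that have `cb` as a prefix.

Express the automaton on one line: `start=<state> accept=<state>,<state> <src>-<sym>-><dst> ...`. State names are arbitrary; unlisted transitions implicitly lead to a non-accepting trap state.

Check the first 2 symbols one by one: s0 through s1 record how many have matched `cb` so far; any wrong symbol goes to the dead state s3. After all 2 match we enter the accepting sink s2.
        a   b   c  
>  s0   s3  s3  s1 
   s1   s3  s2  s3 
 * s2   s2  s2  s2 
   s3   s3  s3  s3 
(> = start, * = accepting)

start=s0 accept=s2 s0-a->s3 s0-b->s3 s0-c->s1 s1-a->s3 s1-b->s2 s1-c->s3 s2-a->s2 s2-b->s2 s2-c->s2 s3-a->s3 s3-b->s3 s3-c->s3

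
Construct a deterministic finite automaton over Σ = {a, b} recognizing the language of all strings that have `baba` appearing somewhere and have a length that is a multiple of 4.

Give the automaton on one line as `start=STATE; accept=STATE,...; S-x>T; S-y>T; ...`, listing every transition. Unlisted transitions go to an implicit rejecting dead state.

start=q0; accept=q13; q0-a>q1; q0-b>q2; q1-a>q3; q1-b>q4; q2-a>q5; q2-b>q4; q3-a>q6; q3-b>q7; q4-a>q8; q4-b>q7; q5-a>q6; q5-b>q9; q6-a>q0; q6-b>q10; q7-a>q11; q7-b>q10; q8-a>q0; q8-b>q12; q9-a>q13; q9-b>q10; q10-a>q14; q10-b>q2; q11-a>q1; q11-b>q15; q12-a>q16; q12-b>q2; q13-a>q16; q13-b>q16; q14-a>q3; q14-b>q17; q15-a>q18; q15-b>q4; q16-a>q18; q16-b>q18; q17-a>q19; q17-b>q7; q18-a>q19; q18-b>q19; q19-a>q13; q19-b>q13

Run two small machines in parallel and take their product. The first has 5 states tracking whether and how much of `baba` has been seen; the second has 4 states tracking the input length modulo 4. A product state is a pair (one from each), accepting exactly when both do.
A 20-state machine:
          a    b  
>  q0     q1   q2 
   q1     q3   q4 
   q2     q5   q4 
   q3     q6   q7 
   q4     q8   q7 
   q5     q6   q9 
   q6     q0  q10 
   q7    q11  q10 
   q8     q0  q12 
   q9    q13  q10 
   q10   q14   q2 
   q11    q1  q15 
   q12   q16   q2 
 * q13   q16  q16 
   q14    q3  q17 
   q15   q18   q4 
   q16   q18  q18 
   q17   q19   q7 
   q18   q19  q19 
   q19   q13  q13 
(> = start, * = accepting)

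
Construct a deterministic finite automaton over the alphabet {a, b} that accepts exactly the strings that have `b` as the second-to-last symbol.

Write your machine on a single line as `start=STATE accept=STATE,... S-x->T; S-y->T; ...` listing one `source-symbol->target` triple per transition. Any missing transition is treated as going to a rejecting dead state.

A DFA must remember the last 2 symbols (since which symbol is second-to-last isn't known until the input ends). Use one state per possible window of the last ≤2 symbols; accept from those whose window starts with `b`.
        a   b  
>  s0   s1  s2 
   s1   s3  s4 
   s2   s5  s6 
   s3   s3  s4 
   s4   s5  s6 
 * s5   s3  s4 
 * s6   s5  s6 
(> = start, * = accepting)

start=s0; accept=s5,s6; s0-a->s1; s0-b->s2; s1-a->s3; s1-b->s4; s2-a->s5; s2-b->s6; s3-a->s3; s3-b->s4; s4-a->s5; s4-b->s6; s5-a->s3; s5-b->s4; s6-a->s5; s6-b->s6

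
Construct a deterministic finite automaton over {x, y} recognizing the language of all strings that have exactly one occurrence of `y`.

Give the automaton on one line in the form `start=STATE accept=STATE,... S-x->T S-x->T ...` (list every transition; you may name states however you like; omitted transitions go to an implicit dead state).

start=q0 accept=q1 q0-x->q0 q0-y->q1 q1-x->q1 q1-y->q2 q2-x->q2 q2-y->q2

Only the number of `y`s matters, and only up to 2. Make a chain q0 → q1 → q2 advanced by each `y` (with q2 absorbing); every other symbol self-loops. The accepting set is {q1}.
        x   y  
>  q0   q0  q1 
 * q1   q1  q2 
   q2   q2  q2 
(> = start, * = accepting)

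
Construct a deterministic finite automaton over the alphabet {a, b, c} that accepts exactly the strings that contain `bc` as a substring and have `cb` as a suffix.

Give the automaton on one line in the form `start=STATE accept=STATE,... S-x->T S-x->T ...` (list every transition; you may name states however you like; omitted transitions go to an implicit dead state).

Handle the two conditions separately and then intersect. The first has 3 states tracking whether and how much of `bc` has been seen; the second has 3 states tracking how much of the suffix `cb` has currently been matched. A product state is a pair (one from each), accepting exactly when both do. Equivalent product states are then merged.
With 5 states:
        a   b   c  
>  q0   q0  q1  q0 
   q1   q0  q1  q2 
   q2   q3  q4  q2 
   q3   q3  q3  q2 
 * q4   q3  q3  q2 
(> = start, * = accepting)

start=q0 accept=q4 q0-a->q0 q0-b->q1 q0-c->q0 q1-a->q0 q1-b->q1 q1-c->q2 q2-a->q3 q2-b->q4 q2-c->q2 q3-a->q3 q3-b->q3 q3-c->q2 q4-a->q3 q4-b->q3 q4-c->q2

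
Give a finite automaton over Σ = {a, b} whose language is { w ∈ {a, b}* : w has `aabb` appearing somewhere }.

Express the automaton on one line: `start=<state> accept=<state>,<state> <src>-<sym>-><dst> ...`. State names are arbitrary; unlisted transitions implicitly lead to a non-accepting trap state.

start=S0 accept=S4 S0-a->S1 S0-b->S0 S1-a->S2 S1-b->S0 S2-a->S2 S2-b->S3 S3-a->S1 S3-b->S4 S4-a->S4 S4-b->S4

States S0..S3 record the length of the longest prefix of `aabb` that matches the current input suffix. Reaching S4 means `aabb` has been seen, and we stay there forever. Accept from S4.
5 states suffice.
        a   b  
>  S0   S1  S0 
   S1   S2  S0 
   S2   S2  S3 
   S3   S1  S4 
 * S4   S4  S4 
(> = start, * = accepting)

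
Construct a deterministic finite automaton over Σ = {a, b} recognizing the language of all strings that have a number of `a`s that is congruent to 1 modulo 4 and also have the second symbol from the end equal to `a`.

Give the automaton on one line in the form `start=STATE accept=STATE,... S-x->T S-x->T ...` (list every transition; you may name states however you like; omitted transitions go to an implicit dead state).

start=q0 accept=q4,q15 q0-a->q1 q0-b->q2 q1-a->q3 q1-b->q4 q2-a->q5 q2-b->q6 q3-a->q7 q3-b->q8 q4-a->q9 q4-b->q10 q5-a->q3 q5-b->q4 q6-a->q5 q6-b->q6 q7-a->q11 q7-b->q12 q8-a->q13 q8-b->q14 q9-a->q7 q9-b->q8 q10-a->q9 q10-b->q10 q11-a->q15 q11-b->q16 q12-a->q17 q12-b->q18 q13-a->q11 q13-b->q12 q14-a->q13 q14-b->q14 q15-a->q3 q15-b->q4 q16-a->q5 q16-b->q6 q17-a->q15 q17-b->q16 q18-a->q17 q18-b->q18

Handle the two conditions separately and then intersect. One (4 states) tracks the count of `a`s modulo 4; the other (7 states) tracks the last 2 symbols read. Each combined state is a pair, one component from each; accept when both components accept.
A 19-state machine:
          a    b  
>  q0     q1   q2 
   q1     q3   q4 
   q2     q5   q6 
   q3     q7   q8 
 * q4     q9  q10 
   q5     q3   q4 
   q6     q5   q6 
   q7    q11  q12 
   q8    q13  q14 
   q9     q7   q8 
   q10    q9  q10 
   q11   q15  q16 
   q12   q17  q18 
   q13   q11  q12 
   q14   q13  q14 
 * q15    q3   q4 
   q16    q5   q6 
   q17   q15  q16 
   q18   q17  q18 
(> = start, * = accepting)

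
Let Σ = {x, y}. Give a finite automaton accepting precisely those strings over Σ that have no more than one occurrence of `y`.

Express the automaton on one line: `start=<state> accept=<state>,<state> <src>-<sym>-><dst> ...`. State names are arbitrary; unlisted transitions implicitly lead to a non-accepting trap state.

start=q0 accept=q0,q1 q0-x->q0 q0-y->q1 q1-x->q1 q1-y->q2 q2-x->q2 q2-y->q2

Only the number of `y`s matters, and only up to 2. Make a chain q0 → q1 → q2 advanced by each `y` (with q2 absorbing); every other symbol self-loops. The accepting set is {q0, q1}.
With 3 states:
        x   y  
>* q0   q0  q1 
 * q1   q1  q2 
   q2   q2  q2 
(> = start, * = accepting)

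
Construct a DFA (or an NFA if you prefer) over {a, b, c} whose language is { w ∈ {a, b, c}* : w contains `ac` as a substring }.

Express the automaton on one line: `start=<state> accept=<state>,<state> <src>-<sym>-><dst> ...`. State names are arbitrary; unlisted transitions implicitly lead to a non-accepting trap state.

States S0..S1 record the length of the longest prefix of `ac` that matches the current input suffix. Reaching S2 means `ac` has been seen, and we stay there forever. Accept from S2.
A 3-state machine:
        a   b   c  
>  S0   S1  S0  S0 
   S1   S1  S0  S2 
 * S2   S2  S2  S2 
(> = start, * = accepting)

start=S0 accept=S2 S0-a->S1 S0-b->S0 S0-c->S0 S1-a->S1 S1-b->S0 S1-c->S2 S2-a->S2 S2-b->S2 S2-c->S2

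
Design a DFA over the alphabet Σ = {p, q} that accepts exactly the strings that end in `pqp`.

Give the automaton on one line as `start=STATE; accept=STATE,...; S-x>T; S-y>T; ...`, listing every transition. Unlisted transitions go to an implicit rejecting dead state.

Let each state record the length of the longest suffix of the input read so far that is also a prefix of `pqp`. B means the last symbol is `p`; C means the last 2 symbols are `pq`; D means the last 3 symbols are `pqp`. Accept only at D, where the string currently ends in `pqp`.
       p  q 
>  A   B  A 
   B   B  C 
   C   D  A 
 * D   B  C 
(> = start, * = accepting)

start=A; accept=D; A-p>B; A-q>A; B-p>B; B-q>C; C-p>D; C-q>A; D-p>B; D-q>C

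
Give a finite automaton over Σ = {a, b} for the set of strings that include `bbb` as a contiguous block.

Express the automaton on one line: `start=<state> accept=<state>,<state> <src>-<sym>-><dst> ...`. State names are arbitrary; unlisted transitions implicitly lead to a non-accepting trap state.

States q0..q2 record the length of the longest prefix of `bbb` that matches the current input suffix. Reaching q3 means `bbb` has been seen, and we stay there forever. Accept from q3.
A 4-state machine:
        a   b  
>  q0   q0  q1 
   q1   q0  q2 
   q2   q0  q3 
 * q3   q3  q3 
(> = start, * = accepting)

start=q0 accept=q3 q0-a->q0 q0-b->q1 q1-a->q0 q1-b->q2 q2-a->q0 q2-b->q3 q3-a->q3 q3-b->q3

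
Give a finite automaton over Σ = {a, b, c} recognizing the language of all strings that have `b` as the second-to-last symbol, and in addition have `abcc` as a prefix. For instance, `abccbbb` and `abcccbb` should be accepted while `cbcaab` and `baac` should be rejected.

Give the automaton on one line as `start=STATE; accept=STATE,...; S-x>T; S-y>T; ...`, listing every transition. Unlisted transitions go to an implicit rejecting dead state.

Run two small machines in parallel and take their product. The first has 13 states tracking the last 2 symbols read; the second has 6 states tracking whether the input so far still matches the prefix `abcc`. A product state is a pair (one from each), accepting exactly when both do. After merging equivalent states the machine shrinks.
A 9-state machine:
        a   b   c  
>  q0   q1  q2  q2 
   q1   q2  q3  q2 
   q2   q2  q2  q2 
   q3   q2  q2  q4 
   q4   q2  q2  q5 
   q5   q5  q6  q5 
   q6   q7  q8  q7 
 * q7   q5  q6  q5 
 * q8   q7  q8  q7 
(> = start, * = accepting)

start=q0; accept=q7,q8; q0-a>q1; q0-b>q2; q0-c>q2; q1-a>q2; q1-b>q3; q1-c>q2; q2-a>q2; q2-b>q2; q2-c>q2; q3-a>q2; q3-b>q2; q3-c>q4; q4-a>q2; q4-b>q2; q4-c>q5; q5-a>q5; q5-b>q6; q5-c>q5; q6-a>q7; q6-b>q8; q6-c>q7; q7-a>q5; q7-b>q6; q7-c>q5; q8-a>q7; q8-b>q8; q8-c>q7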